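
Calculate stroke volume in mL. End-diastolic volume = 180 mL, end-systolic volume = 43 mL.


SV = EDV - ESV
SV = 180 - 43
SV = 137 mL


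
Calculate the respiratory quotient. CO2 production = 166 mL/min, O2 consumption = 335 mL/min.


RQ = VCO2 / VO2
RQ = 166 / 335
RQ = 0.4955


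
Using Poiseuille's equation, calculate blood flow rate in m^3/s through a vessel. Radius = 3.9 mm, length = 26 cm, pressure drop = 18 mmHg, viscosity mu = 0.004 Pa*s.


Q = pi*r^4*dP / (8*mu*L)
r = 0.0039 m, L = 0.26 m
dP = 18 mmHg = 2399.796 Pa
Q = 2.0963e-04 m^3/s


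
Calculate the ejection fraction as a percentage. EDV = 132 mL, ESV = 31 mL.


SV = EDV - ESV = 132 - 31 = 101 mL
EF = SV/EDV * 100 = 101/132 * 100
EF = 76.52%


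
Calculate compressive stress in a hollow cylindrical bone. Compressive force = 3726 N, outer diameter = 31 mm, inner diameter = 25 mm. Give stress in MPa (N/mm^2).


A = pi*(r_o^2 - r_i^2)
r_o = 15.5 mm, r_i = 12.5 mm
A = 263.894 mm^2
sigma = F/A = 3726 / 263.894
sigma = 14.12 MPa


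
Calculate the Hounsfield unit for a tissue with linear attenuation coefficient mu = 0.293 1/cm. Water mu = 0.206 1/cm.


HU = ((mu_tissue - mu_water) / mu_water) * 1000
HU = ((0.293 - 0.206) / 0.206) * 1000
HU = 422.3


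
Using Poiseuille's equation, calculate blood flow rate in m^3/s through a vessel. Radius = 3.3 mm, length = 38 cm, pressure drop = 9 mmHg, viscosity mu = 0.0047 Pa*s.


Q = pi*r^4*dP / (8*mu*L)
r = 0.0033 m, L = 0.38 m
dP = 9 mmHg = 1199.898 Pa
Q = 3.1288e-05 m^3/s


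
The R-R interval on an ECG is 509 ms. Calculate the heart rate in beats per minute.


HR = 60 / RR_interval(s)
RR = 509 ms = 0.509 s
HR = 60 / 0.509 = 117.9 bpm


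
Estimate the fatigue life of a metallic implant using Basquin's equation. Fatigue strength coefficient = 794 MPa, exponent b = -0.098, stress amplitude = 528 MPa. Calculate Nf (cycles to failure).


sigma_a = sigma_f' * (2Nf)^b
2Nf = (sigma_a/sigma_f')^(1/b)
2Nf = (528/794)^(1/-0.098)
2Nf = 64.272668
Nf = 32.14


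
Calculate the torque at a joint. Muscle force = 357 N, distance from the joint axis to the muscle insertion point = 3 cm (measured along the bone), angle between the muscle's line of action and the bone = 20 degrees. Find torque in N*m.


Torque = F * d * sin(theta)   (moment arm = d*sin(theta))
d = 3 cm = 0.03 m
Torque = 357 * 0.03 * sin(20)
Torque = 3.663 N*m


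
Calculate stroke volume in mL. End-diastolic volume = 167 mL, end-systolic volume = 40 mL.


SV = EDV - ESV
SV = 167 - 40
SV = 127 mL


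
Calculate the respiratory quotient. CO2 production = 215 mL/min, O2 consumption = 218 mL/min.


RQ = VCO2 / VO2
RQ = 215 / 218
RQ = 0.9862


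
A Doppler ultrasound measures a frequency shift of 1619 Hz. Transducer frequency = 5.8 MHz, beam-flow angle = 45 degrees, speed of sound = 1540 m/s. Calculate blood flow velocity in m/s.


v = fd * c / (2 * f0 * cos(theta))
v = 1619 * 1540 / (2 * 5.8000e+06 * cos(45))
v = 0.304 m/s


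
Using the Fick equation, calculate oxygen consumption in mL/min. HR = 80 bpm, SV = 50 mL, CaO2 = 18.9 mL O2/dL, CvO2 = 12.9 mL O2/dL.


CO = HR*SV = 80*50/1000 = 4 L/min
a-v O2 diff = 18.9 - 12.9 = 6 mL/dL
VO2 = CO * (CaO2-CvO2) * 10 dL/L
VO2 = 4 * 6 * 10
VO2 = 240 mL/min


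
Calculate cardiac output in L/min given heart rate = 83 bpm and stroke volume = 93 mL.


CO = HR * SV
CO = 83 * 93 / 1000
CO = 7.719 L/min


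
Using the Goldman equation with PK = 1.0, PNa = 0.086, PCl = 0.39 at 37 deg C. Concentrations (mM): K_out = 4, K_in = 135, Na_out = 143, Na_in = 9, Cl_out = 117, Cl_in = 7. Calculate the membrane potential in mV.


Vm = (RT/F)*ln((PK*Ko + PNa*Nao + PCl*Cli)/(PK*Ki + PNa*Nai + PCl*Clo))
Numer = 19.028, Denom = 181.404
Vm = -60.26 mV


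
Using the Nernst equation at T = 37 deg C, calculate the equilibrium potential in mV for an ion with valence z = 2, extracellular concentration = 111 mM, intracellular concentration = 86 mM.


E = (RT/(zF)) * ln(C_out/C_in)
T = 37 + 273.15 = 310.15 K
E = (8.314 * 310.15 / (2 * 96485)) * ln(111/86)
E = 3.41 mV


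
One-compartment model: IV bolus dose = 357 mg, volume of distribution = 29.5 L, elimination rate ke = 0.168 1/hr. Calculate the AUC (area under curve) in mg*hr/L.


C0 = Dose/Vd = 357/29.5 = 12.1017 mg/L
AUC = C0/ke = 12.1017/0.168
AUC = 72.03 mg*hr/L


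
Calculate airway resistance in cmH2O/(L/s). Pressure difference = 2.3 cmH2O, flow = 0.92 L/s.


R = dP / flow
R = 2.3 / 0.92
R = 2.5 cmH2O/(L/s)


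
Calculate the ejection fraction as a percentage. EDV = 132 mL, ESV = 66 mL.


SV = EDV - ESV = 132 - 66 = 66 mL
EF = SV/EDV * 100 = 66/132 * 100
EF = 50%


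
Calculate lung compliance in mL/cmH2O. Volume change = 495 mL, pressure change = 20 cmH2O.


C = dV / dP
C = 495 / 20
C = 24.75 mL/cmH2O


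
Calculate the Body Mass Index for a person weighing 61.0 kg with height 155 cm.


BMI = weight / height^2
height = 155 cm = 1.55 m
BMI = 61.0 / 1.55^2
BMI = 25.39 kg/m^2


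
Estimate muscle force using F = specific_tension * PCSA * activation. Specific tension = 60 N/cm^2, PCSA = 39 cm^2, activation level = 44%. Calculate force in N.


F = sigma * PCSA * activation
F = 60 * 39 * 0.44
F = 1030 N


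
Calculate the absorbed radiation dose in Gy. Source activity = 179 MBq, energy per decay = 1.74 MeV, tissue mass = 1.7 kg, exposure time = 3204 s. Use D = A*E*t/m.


A = 179 MBq = 1.7900e+08 Bq
E = 1.74 MeV = 2.78748e-13 J
D = A*E*t/m = 1.7900e+08*2.78748e-13*3204/1.7
D = 0.09404 Gy


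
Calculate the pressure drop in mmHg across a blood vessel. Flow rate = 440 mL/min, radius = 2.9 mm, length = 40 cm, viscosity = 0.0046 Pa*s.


dP = 8*mu*L*Q / (pi*r^4)
Q = 440 mL/min = 7.33333e-06 m^3/s
dP = 485.811 Pa = 485.811 / 133.322 mmHg = 3.644 mmHg


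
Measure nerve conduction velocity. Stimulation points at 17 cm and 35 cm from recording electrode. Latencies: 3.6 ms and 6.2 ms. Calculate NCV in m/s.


Distance = (35 - 17) / 100 = 0.18 m
dt = (6.2 - 3.6) / 1000 = 0.0026 s
NCV = dist / dt = 69.23 m/s


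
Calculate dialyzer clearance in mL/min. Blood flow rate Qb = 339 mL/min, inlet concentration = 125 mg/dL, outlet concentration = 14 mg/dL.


K = Qb * (Cb_in - Cb_out) / Cb_in
K = 339 * (125 - 14) / 125
K = 301 mL/min


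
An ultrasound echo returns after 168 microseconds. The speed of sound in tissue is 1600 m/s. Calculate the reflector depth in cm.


depth = c * t / 2
t = 168 us = 1.6800e-04 s
depth = 1600 * 1.6800e-04 / 2
depth = 0.1344 m = 13.44 cm


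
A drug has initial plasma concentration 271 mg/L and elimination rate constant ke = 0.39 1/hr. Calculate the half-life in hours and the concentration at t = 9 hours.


t_half = ln(2) / ke = 0.693147 / 0.39 = 1.777 hr
C(t) = C0 * exp(-ke*t) = 271 * exp(-0.39*9)
C(9) = 8.102 mg/L


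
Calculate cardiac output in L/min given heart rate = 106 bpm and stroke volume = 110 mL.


CO = HR * SV
CO = 106 * 110 / 1000
CO = 11.66 L/min


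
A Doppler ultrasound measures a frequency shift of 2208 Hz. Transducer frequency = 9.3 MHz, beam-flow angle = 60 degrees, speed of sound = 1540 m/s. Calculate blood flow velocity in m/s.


v = fd * c / (2 * f0 * cos(theta))
v = 2208 * 1540 / (2 * 9.3000e+06 * cos(60))
v = 0.3656 m/s


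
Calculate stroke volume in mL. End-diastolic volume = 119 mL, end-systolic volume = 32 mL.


SV = EDV - ESV
SV = 119 - 32
SV = 87 mL


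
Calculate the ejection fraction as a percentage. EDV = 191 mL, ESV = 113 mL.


SV = EDV - ESV = 191 - 113 = 78 mL
EF = SV/EDV * 100 = 78/191 * 100
EF = 40.84%


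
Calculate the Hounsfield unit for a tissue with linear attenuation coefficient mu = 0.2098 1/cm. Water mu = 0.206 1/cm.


HU = ((mu_tissue - mu_water) / mu_water) * 1000
HU = ((0.2098 - 0.206) / 0.206) * 1000
HU = 18.45


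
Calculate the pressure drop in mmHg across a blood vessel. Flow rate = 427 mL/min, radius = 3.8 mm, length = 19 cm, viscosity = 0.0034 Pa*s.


dP = 8*mu*L*Q / (pi*r^4)
Q = 427 mL/min = 7.11667e-06 m^3/s
dP = 56.1455 Pa = 56.1455 / 133.322 mmHg = 0.4211 mmHg


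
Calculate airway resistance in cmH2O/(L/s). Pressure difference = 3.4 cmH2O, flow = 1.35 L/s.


R = dP / flow
R = 3.4 / 1.35
R = 2.519 cmH2O/(L/s)


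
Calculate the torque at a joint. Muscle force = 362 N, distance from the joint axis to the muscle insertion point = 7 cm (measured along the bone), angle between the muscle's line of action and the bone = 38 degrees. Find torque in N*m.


Torque = F * d * sin(theta)   (moment arm = d*sin(theta))
d = 7 cm = 0.07 m
Torque = 362 * 0.07 * sin(38)
Torque = 15.6 N*m


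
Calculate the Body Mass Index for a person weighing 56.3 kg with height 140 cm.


BMI = weight / height^2
height = 140 cm = 1.4 m
BMI = 56.3 / 1.4^2
BMI = 28.72 kg/m^2


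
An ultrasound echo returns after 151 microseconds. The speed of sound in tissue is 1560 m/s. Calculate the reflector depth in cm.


depth = c * t / 2
t = 151 us = 1.5100e-04 s
depth = 1560 * 1.5100e-04 / 2
depth = 0.11778 m = 11.778 cm


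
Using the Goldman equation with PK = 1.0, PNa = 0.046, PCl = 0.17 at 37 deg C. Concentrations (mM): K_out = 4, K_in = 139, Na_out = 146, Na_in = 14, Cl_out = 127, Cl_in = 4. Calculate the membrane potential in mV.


Vm = (RT/F)*ln((PK*Ko + PNa*Nao + PCl*Cli)/(PK*Ki + PNa*Nai + PCl*Clo))
Numer = 11.396, Denom = 161.234
Vm = -70.81 mV


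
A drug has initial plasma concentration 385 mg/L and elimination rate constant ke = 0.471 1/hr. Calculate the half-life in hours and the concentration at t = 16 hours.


t_half = ln(2) / ke = 0.693147 / 0.471 = 1.472 hr
C(t) = C0 * exp(-ke*t) = 385 * exp(-0.471*16)
C(16) = 0.2054 mg/L


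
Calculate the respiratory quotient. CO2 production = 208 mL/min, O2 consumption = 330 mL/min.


RQ = VCO2 / VO2
RQ = 208 / 330
RQ = 0.6303


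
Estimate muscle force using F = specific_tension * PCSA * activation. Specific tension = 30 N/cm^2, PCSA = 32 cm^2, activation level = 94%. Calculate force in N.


F = sigma * PCSA * activation
F = 30 * 32 * 0.94
F = 902.4 N


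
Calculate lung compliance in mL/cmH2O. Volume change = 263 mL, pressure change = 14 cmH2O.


C = dV / dP
C = 263 / 14
C = 18.79 mL/cmH2O


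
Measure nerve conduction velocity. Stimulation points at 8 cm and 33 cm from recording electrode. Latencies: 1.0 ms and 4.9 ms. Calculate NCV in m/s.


Distance = (33 - 8) / 100 = 0.25 m
dt = (4.9 - 1.0) / 1000 = 0.0039 s
NCV = dist / dt = 64.1 m/s


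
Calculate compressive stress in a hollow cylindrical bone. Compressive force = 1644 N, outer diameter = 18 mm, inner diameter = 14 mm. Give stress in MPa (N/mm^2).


A = pi*(r_o^2 - r_i^2)
r_o = 9 mm, r_i = 7 mm
A = 100.531 mm^2
sigma = F/A = 1644 / 100.531
sigma = 16.35 MPa


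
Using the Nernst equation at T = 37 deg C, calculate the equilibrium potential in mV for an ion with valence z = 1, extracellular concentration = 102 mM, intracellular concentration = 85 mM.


E = (RT/(zF)) * ln(C_out/C_in)
T = 37 + 273.15 = 310.15 K
E = (8.314 * 310.15 / (1 * 96485)) * ln(102/85)
E = 4.873 mV


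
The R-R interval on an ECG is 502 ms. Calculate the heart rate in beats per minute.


HR = 60 / RR_interval(s)
RR = 502 ms = 0.502 s
HR = 60 / 0.502 = 119.5 bpm


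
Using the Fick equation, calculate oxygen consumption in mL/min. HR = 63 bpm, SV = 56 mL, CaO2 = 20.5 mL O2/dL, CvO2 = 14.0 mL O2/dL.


CO = HR*SV = 63*56/1000 = 3.528 L/min
a-v O2 diff = 20.5 - 14.0 = 6.5 mL/dL
VO2 = CO * (CaO2-CvO2) * 10 dL/L
VO2 = 3.528 * 6.5 * 10
VO2 = 229.3 mL/min


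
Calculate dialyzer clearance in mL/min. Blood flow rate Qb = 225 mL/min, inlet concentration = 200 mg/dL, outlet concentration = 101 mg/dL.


K = Qb * (Cb_in - Cb_out) / Cb_in
K = 225 * (200 - 101) / 200
K = 111.4 mL/min


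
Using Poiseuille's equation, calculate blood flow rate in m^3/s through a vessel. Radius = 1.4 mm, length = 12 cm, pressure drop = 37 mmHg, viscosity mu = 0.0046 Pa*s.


Q = pi*r^4*dP / (8*mu*L)
r = 0.0014 m, L = 0.12 m
dP = 37 mmHg = 4932.914 Pa
Q = 1.3481e-05 m^3/s


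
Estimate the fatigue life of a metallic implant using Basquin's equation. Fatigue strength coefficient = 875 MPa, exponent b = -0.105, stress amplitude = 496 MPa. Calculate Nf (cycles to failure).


sigma_a = sigma_f' * (2Nf)^b
2Nf = (sigma_a/sigma_f')^(1/b)
2Nf = (496/875)^(1/-0.105)
2Nf = 222.77695
Nf = 111.4


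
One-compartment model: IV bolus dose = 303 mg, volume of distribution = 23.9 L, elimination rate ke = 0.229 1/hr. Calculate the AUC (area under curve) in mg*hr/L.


C0 = Dose/Vd = 303/23.9 = 12.6778 mg/L
AUC = C0/ke = 12.6778/0.229
AUC = 55.36 mg*hr/L


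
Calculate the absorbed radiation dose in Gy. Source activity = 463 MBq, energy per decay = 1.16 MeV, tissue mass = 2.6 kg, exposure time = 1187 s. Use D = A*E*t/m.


A = 463 MBq = 4.6300e+08 Bq
E = 1.16 MeV = 1.85832e-13 J
D = A*E*t/m = 4.6300e+08*1.85832e-13*1187/2.6
D = 0.03928 Gy


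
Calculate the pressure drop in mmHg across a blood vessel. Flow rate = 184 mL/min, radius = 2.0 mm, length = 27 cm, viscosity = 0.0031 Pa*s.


dP = 8*mu*L*Q / (pi*r^4)
Q = 184 mL/min = 3.06667e-06 m^3/s
dP = 408.519 Pa = 408.519 / 133.322 mmHg = 3.064 mmHg


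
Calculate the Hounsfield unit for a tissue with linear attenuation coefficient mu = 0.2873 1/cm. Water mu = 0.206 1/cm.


HU = ((mu_tissue - mu_water) / mu_water) * 1000
HU = ((0.2873 - 0.206) / 0.206) * 1000
HU = 394.7


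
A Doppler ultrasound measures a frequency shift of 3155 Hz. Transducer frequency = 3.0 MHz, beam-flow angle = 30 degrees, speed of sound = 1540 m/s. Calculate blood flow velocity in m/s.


v = fd * c / (2 * f0 * cos(theta))
v = 3155 * 1540 / (2 * 3.0000e+06 * cos(30))
v = 0.9351 m/s


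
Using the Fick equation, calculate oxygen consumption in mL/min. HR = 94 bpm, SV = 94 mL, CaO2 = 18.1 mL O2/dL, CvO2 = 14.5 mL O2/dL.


CO = HR*SV = 94*94/1000 = 8.836 L/min
a-v O2 diff = 18.1 - 14.5 = 3.6 mL/dL
VO2 = CO * (CaO2-CvO2) * 10 dL/L
VO2 = 8.836 * 3.6 * 10
VO2 = 318.1 mL/min


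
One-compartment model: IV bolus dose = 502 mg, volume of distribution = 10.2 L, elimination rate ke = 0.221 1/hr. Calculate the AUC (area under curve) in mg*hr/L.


C0 = Dose/Vd = 502/10.2 = 49.2157 mg/L
AUC = C0/ke = 49.2157/0.221
AUC = 222.7 mg*hr/L


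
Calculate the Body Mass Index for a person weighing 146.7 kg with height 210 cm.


BMI = weight / height^2
height = 210 cm = 2.1 m
BMI = 146.7 / 2.1^2
BMI = 33.27 kg/m^2


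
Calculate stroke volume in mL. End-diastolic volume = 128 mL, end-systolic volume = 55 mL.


SV = EDV - ESV
SV = 128 - 55
SV = 73 mL


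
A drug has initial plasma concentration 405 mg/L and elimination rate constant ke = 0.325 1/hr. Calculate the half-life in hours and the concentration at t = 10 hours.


t_half = ln(2) / ke = 0.693147 / 0.325 = 2.133 hr
C(t) = C0 * exp(-ke*t) = 405 * exp(-0.325*10)
C(10) = 15.7 mg/L


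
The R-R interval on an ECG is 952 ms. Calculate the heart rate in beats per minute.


HR = 60 / RR_interval(s)
RR = 952 ms = 0.952 s
HR = 60 / 0.952 = 63.03 bpm


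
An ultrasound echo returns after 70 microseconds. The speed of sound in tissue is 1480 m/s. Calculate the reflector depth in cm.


depth = c * t / 2
t = 70 us = 7.0000e-05 s
depth = 1480 * 7.0000e-05 / 2
depth = 0.0518 m = 5.18 cm


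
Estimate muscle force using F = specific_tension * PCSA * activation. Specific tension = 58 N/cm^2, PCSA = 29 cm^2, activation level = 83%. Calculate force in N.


F = sigma * PCSA * activation
F = 58 * 29 * 0.83
F = 1396 N


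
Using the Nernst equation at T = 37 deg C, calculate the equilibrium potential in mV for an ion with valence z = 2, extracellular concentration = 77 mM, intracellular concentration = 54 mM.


E = (RT/(zF)) * ln(C_out/C_in)
T = 37 + 273.15 = 310.15 K
E = (8.314 * 310.15 / (2 * 96485)) * ln(77/54)
E = 4.741 mV


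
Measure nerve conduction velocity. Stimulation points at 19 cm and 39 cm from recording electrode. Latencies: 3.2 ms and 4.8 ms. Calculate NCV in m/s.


Distance = (39 - 19) / 100 = 0.2 m
dt = (4.8 - 3.2) / 1000 = 0.0016 s
NCV = dist / dt = 125 m/s


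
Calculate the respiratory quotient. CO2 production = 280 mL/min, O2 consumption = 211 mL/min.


RQ = VCO2 / VO2
RQ = 280 / 211
RQ = 1.327


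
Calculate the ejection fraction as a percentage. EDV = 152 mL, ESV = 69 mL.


SV = EDV - ESV = 152 - 69 = 83 mL
EF = SV/EDV * 100 = 83/152 * 100
EF = 54.61%


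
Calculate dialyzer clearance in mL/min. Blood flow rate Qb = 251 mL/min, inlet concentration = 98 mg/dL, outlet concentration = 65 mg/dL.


K = Qb * (Cb_in - Cb_out) / Cb_in
K = 251 * (98 - 65) / 98
K = 84.52 mL/min


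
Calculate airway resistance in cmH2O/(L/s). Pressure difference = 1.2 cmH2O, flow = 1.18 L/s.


R = dP / flow
R = 1.2 / 1.18
R = 1.017 cmH2O/(L/s)


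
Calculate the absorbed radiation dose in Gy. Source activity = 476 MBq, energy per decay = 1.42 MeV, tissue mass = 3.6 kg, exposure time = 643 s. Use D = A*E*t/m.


A = 476 MBq = 4.7600e+08 Bq
E = 1.42 MeV = 2.27484e-13 J
D = A*E*t/m = 4.7600e+08*2.27484e-13*643/3.6
D = 0.01934 Gy


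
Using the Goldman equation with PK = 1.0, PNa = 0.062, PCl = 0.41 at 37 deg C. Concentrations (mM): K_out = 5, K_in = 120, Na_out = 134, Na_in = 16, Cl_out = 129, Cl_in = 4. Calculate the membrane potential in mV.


Vm = (RT/F)*ln((PK*Ko + PNa*Nao + PCl*Cli)/(PK*Ki + PNa*Nai + PCl*Clo))
Numer = 14.948, Denom = 173.882
Vm = -65.58 mV


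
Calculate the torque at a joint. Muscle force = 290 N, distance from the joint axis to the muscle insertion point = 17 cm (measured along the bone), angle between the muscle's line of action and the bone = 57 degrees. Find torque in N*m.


Torque = F * d * sin(theta)   (moment arm = d*sin(theta))
d = 17 cm = 0.17 m
Torque = 290 * 0.17 * sin(57)
Torque = 41.35 N*m


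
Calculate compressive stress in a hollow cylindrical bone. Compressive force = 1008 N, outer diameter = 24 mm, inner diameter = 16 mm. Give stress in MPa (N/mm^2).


A = pi*(r_o^2 - r_i^2)
r_o = 12 mm, r_i = 8 mm
A = 251.327 mm^2
sigma = F/A = 1008 / 251.327
sigma = 4.011 MPa


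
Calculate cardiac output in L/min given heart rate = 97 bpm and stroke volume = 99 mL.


CO = HR * SV
CO = 97 * 99 / 1000
CO = 9.603 L/min


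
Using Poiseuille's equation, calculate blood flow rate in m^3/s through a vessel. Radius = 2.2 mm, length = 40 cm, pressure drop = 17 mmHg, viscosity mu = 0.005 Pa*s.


Q = pi*r^4*dP / (8*mu*L)
r = 0.0022 m, L = 0.4 m
dP = 17 mmHg = 2266.474 Pa
Q = 1.0425e-05 m^3/s


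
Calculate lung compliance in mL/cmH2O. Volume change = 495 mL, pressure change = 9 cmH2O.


C = dV / dP
C = 495 / 9
C = 55 mL/cmH2O


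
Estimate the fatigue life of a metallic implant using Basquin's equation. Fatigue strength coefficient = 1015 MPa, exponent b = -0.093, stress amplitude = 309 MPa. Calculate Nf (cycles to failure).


sigma_a = sigma_f' * (2Nf)^b
2Nf = (sigma_a/sigma_f')^(1/b)
2Nf = (309/1015)^(1/-0.093)
2Nf = 357968.46
Nf = 1.79e+05


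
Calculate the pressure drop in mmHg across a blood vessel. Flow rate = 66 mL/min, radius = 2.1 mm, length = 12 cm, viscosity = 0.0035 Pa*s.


dP = 8*mu*L*Q / (pi*r^4)
Q = 66 mL/min = 1.1e-06 m^3/s
dP = 60.493 Pa = 60.493 / 133.322 mmHg = 0.4537 mmHg


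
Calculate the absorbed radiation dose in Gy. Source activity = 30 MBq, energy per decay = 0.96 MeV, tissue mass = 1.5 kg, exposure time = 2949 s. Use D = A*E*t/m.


A = 30 MBq = 3.0000e+07 Bq
E = 0.96 MeV = 1.53792e-13 J
D = A*E*t/m = 3.0000e+07*1.53792e-13*2949/1.5
D = 0.009071 Gy


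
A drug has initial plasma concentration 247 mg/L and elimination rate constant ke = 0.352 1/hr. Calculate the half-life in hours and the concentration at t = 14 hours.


t_half = ln(2) / ke = 0.693147 / 0.352 = 1.969 hr
C(t) = C0 * exp(-ke*t) = 247 * exp(-0.352*14)
C(14) = 1.789 mg/L


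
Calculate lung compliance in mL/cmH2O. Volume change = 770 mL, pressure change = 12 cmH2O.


C = dV / dP
C = 770 / 12
C = 64.17 mL/cmH2O


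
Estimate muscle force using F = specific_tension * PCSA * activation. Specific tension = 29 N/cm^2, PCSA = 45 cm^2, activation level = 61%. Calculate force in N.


F = sigma * PCSA * activation
F = 29 * 45 * 0.61
F = 796 N


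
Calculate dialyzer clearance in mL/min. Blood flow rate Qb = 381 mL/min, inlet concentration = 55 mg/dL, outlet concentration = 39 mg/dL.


K = Qb * (Cb_in - Cb_out) / Cb_in
K = 381 * (55 - 39) / 55
K = 110.8 mL/min


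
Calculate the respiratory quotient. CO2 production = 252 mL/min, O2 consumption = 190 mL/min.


RQ = VCO2 / VO2
RQ = 252 / 190
RQ = 1.326


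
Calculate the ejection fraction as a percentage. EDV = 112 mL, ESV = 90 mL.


SV = EDV - ESV = 112 - 90 = 22 mL
EF = SV/EDV * 100 = 22/112 * 100
EF = 19.64%


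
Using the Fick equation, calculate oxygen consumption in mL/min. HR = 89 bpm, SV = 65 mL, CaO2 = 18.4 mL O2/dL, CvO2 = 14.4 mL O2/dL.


CO = HR*SV = 89*65/1000 = 5.785 L/min
a-v O2 diff = 18.4 - 14.4 = 4 mL/dL
VO2 = CO * (CaO2-CvO2) * 10 dL/L
VO2 = 5.785 * 4 * 10
VO2 = 231.4 mL/min


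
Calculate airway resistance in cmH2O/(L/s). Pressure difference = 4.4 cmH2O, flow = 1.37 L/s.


R = dP / flow
R = 4.4 / 1.37
R = 3.212 cmH2O/(L/s)


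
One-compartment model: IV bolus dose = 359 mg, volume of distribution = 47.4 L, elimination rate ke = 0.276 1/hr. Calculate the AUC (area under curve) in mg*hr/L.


C0 = Dose/Vd = 359/47.4 = 7.57384 mg/L
AUC = C0/ke = 7.57384/0.276
AUC = 27.44 mg*hr/L


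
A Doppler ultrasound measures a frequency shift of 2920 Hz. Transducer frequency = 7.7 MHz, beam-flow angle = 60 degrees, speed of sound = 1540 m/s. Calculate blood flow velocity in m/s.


v = fd * c / (2 * f0 * cos(theta))
v = 2920 * 1540 / (2 * 7.7000e+06 * cos(60))
v = 0.584 m/s


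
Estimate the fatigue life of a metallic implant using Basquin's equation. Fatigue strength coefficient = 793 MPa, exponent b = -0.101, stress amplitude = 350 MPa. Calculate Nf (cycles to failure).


sigma_a = sigma_f' * (2Nf)^b
2Nf = (sigma_a/sigma_f')^(1/b)
2Nf = (350/793)^(1/-0.101)
2Nf = 3287.6275
Nf = 1644


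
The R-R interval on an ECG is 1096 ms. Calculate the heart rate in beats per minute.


HR = 60 / RR_interval(s)
RR = 1096 ms = 1.096 s
HR = 60 / 1.096 = 54.74 bpm


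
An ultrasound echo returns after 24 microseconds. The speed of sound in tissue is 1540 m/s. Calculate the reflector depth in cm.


depth = c * t / 2
t = 24 us = 2.4000e-05 s
depth = 1540 * 2.4000e-05 / 2
depth = 0.01848 m = 1.848 cm


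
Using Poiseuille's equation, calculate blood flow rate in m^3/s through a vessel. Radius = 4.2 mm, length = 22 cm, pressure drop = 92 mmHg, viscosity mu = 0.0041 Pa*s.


Q = pi*r^4*dP / (8*mu*L)
r = 0.0042 m, L = 0.22 m
dP = 92 mmHg = 12265.624 Pa
Q = 0.001662 m^3/s


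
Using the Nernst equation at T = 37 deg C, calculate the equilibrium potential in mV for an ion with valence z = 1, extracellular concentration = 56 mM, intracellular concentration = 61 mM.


E = (RT/(zF)) * ln(C_out/C_in)
T = 37 + 273.15 = 310.15 K
E = (8.314 * 310.15 / (1 * 96485)) * ln(56/61)
E = -2.286 mV


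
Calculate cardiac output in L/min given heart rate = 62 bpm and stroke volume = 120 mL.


CO = HR * SV
CO = 62 * 120 / 1000
CO = 7.44 L/min


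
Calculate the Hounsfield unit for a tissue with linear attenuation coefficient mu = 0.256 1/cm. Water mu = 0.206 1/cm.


HU = ((mu_tissue - mu_water) / mu_water) * 1000
HU = ((0.256 - 0.206) / 0.206) * 1000
HU = 242.7


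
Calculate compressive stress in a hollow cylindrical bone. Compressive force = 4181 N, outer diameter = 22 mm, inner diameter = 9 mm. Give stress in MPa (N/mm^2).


A = pi*(r_o^2 - r_i^2)
r_o = 11 mm, r_i = 4.5 mm
A = 316.515 mm^2
sigma = F/A = 4181 / 316.515
sigma = 13.21 MPa


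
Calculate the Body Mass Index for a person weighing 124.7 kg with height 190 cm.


BMI = weight / height^2
height = 190 cm = 1.9 m
BMI = 124.7 / 1.9^2
BMI = 34.54 kg/m^2


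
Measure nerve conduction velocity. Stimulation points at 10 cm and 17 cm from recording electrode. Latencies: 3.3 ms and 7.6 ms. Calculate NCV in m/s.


Distance = (17 - 10) / 100 = 0.07 m
dt = (7.6 - 3.3) / 1000 = 0.0043 s
NCV = dist / dt = 16.28 m/s


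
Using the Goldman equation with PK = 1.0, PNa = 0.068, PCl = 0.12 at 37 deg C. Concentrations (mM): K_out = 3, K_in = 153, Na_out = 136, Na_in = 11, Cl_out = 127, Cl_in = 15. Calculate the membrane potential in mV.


Vm = (RT/F)*ln((PK*Ko + PNa*Nao + PCl*Cli)/(PK*Ki + PNa*Nai + PCl*Clo))
Numer = 14.048, Denom = 168.988
Vm = -66.48 mV


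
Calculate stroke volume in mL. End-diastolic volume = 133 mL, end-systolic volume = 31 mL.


SV = EDV - ESV
SV = 133 - 31
SV = 102 mL


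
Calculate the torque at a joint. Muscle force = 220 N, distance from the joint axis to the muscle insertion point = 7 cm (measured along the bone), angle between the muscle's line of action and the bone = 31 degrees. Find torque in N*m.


Torque = F * d * sin(theta)   (moment arm = d*sin(theta))
d = 7 cm = 0.07 m
Torque = 220 * 0.07 * sin(31)
Torque = 7.932 N*m


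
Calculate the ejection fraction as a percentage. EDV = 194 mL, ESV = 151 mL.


SV = EDV - ESV = 194 - 151 = 43 mL
EF = SV/EDV * 100 = 43/194 * 100
EF = 22.16%


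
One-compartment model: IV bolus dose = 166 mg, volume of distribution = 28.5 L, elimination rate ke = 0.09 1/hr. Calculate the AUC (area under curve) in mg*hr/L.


C0 = Dose/Vd = 166/28.5 = 5.82456 mg/L
AUC = C0/ke = 5.82456/0.09
AUC = 64.72 mg*hr/L


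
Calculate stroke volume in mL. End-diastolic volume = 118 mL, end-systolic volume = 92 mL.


SV = EDV - ESV
SV = 118 - 92
SV = 26 mL


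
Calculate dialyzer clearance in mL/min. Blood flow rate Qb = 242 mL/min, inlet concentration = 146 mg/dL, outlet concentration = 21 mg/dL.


K = Qb * (Cb_in - Cb_out) / Cb_in
K = 242 * (146 - 21) / 146
K = 207.2 mL/min


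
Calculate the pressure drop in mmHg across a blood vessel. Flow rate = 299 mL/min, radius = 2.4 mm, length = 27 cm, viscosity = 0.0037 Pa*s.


dP = 8*mu*L*Q / (pi*r^4)
Q = 299 mL/min = 4.98333e-06 m^3/s
dP = 382.103 Pa = 382.103 / 133.322 mmHg = 2.866 mmHg


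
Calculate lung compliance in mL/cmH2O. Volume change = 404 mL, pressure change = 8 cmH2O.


C = dV / dP
C = 404 / 8
C = 50.5 mL/cmH2O


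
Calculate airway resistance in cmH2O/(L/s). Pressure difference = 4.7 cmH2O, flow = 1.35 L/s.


R = dP / flow
R = 4.7 / 1.35
R = 3.481 cmH2O/(L/s)


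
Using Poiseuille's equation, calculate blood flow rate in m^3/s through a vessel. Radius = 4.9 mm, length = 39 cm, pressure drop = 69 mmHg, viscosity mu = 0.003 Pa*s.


Q = pi*r^4*dP / (8*mu*L)
r = 0.0049 m, L = 0.39 m
dP = 69 mmHg = 9199.218 Pa
Q = 0.00178 m^3/s


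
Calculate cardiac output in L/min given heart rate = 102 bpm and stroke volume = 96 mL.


CO = HR * SV
CO = 102 * 96 / 1000
CO = 9.792 L/min


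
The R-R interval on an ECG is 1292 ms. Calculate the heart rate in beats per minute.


HR = 60 / RR_interval(s)
RR = 1292 ms = 1.292 s
HR = 60 / 1.292 = 46.44 bpm


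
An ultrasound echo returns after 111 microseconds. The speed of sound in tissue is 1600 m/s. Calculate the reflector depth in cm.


depth = c * t / 2
t = 111 us = 1.1100e-04 s
depth = 1600 * 1.1100e-04 / 2
depth = 0.0888 m = 8.88 cm


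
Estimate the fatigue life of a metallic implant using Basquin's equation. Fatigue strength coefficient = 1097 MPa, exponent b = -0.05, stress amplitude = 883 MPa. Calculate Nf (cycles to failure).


sigma_a = sigma_f' * (2Nf)^b
2Nf = (sigma_a/sigma_f')^(1/b)
2Nf = (883/1097)^(1/-0.05)
2Nf = 76.721746
Nf = 38.36


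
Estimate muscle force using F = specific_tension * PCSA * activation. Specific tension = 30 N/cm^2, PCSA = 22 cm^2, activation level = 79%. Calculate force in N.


F = sigma * PCSA * activation
F = 30 * 22 * 0.79
F = 521.4 N


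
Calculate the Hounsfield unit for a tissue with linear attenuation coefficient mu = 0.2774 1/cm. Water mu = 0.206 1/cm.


HU = ((mu_tissue - mu_water) / mu_water) * 1000
HU = ((0.2774 - 0.206) / 0.206) * 1000
HU = 346.6


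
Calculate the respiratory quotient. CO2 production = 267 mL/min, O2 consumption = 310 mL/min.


RQ = VCO2 / VO2
RQ = 267 / 310
RQ = 0.8613


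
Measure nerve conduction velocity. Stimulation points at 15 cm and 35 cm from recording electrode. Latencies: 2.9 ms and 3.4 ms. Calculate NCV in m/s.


Distance = (35 - 15) / 100 = 0.2 m
dt = (3.4 - 2.9) / 1000 = 5.0000e-04 s
NCV = dist / dt = 400 m/s


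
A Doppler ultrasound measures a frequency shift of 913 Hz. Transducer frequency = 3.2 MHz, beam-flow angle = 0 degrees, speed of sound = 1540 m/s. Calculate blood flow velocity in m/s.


v = fd * c / (2 * f0 * cos(theta))
v = 913 * 1540 / (2 * 3.2000e+06 * cos(0))
v = 0.2197 m/s


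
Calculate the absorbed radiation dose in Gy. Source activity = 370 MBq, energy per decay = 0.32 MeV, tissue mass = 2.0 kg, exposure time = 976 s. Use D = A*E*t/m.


A = 370 MBq = 3.7000e+08 Bq
E = 0.32 MeV = 5.1264e-14 J
D = A*E*t/m = 3.7000e+08*5.1264e-14*976/2.0
D = 0.009256 Gy


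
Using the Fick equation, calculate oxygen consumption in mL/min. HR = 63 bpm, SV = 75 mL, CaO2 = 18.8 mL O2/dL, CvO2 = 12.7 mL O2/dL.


CO = HR*SV = 63*75/1000 = 4.725 L/min
a-v O2 diff = 18.8 - 12.7 = 6.1 mL/dL
VO2 = CO * (CaO2-CvO2) * 10 dL/L
VO2 = 4.725 * 6.1 * 10
VO2 = 288.2 mL/min


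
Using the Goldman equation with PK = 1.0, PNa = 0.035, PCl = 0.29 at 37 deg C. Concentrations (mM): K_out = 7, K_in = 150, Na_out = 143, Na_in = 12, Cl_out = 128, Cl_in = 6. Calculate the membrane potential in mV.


Vm = (RT/F)*ln((PK*Ko + PNa*Nao + PCl*Cli)/(PK*Ki + PNa*Nai + PCl*Clo))
Numer = 13.745, Denom = 187.54
Vm = -69.84 mV


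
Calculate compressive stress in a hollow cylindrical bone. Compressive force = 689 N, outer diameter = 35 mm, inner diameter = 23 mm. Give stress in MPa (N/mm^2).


A = pi*(r_o^2 - r_i^2)
r_o = 17.5 mm, r_i = 11.5 mm
A = 546.637 mm^2
sigma = F/A = 689 / 546.637
sigma = 1.26 MPa


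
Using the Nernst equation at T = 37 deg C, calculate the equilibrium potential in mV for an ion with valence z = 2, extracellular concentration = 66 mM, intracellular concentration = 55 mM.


E = (RT/(zF)) * ln(C_out/C_in)
T = 37 + 273.15 = 310.15 K
E = (8.314 * 310.15 / (2 * 96485)) * ln(66/55)
E = 2.436 mV


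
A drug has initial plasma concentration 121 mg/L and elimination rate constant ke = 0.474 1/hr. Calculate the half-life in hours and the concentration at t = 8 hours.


t_half = ln(2) / ke = 0.693147 / 0.474 = 1.462 hr
C(t) = C0 * exp(-ke*t) = 121 * exp(-0.474*8)
C(8) = 2.729 mg/L


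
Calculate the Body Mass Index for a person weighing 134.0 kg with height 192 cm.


BMI = weight / height^2
height = 192 cm = 1.92 m
BMI = 134.0 / 1.92^2
BMI = 36.35 kg/m^2


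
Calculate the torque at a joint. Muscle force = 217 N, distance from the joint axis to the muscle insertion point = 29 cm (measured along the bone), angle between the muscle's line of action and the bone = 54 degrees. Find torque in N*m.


Torque = F * d * sin(theta)   (moment arm = d*sin(theta))
d = 29 cm = 0.29 m
Torque = 217 * 0.29 * sin(54)
Torque = 50.91 N*m


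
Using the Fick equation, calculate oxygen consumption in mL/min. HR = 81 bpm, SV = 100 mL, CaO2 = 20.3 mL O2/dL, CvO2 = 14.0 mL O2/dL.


CO = HR*SV = 81*100/1000 = 8.1 L/min
a-v O2 diff = 20.3 - 14.0 = 6.3 mL/dL
VO2 = CO * (CaO2-CvO2) * 10 dL/L
VO2 = 8.1 * 6.3 * 10
VO2 = 510.3 mL/min


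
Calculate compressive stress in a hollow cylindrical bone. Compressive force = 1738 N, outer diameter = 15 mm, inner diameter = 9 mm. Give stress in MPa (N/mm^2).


A = pi*(r_o^2 - r_i^2)
r_o = 7.5 mm, r_i = 4.5 mm
A = 113.097 mm^2
sigma = F/A = 1738 / 113.097
sigma = 15.37 MPa


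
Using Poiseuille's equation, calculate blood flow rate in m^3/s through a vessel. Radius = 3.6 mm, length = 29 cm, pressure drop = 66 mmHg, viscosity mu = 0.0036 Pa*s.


Q = pi*r^4*dP / (8*mu*L)
r = 0.0036 m, L = 0.29 m
dP = 66 mmHg = 8799.252 Pa
Q = 5.5592e-04 m^3/s


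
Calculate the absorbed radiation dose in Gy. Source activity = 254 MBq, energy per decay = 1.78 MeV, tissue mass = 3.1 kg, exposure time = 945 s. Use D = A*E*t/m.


A = 254 MBq = 2.5400e+08 Bq
E = 1.78 MeV = 2.85156e-13 J
D = A*E*t/m = 2.5400e+08*2.85156e-13*945/3.1
D = 0.02208 Gy


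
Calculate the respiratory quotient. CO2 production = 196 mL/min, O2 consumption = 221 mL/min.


RQ = VCO2 / VO2
RQ = 196 / 221
RQ = 0.8869


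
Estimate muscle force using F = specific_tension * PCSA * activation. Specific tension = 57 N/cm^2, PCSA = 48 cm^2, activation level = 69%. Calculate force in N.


F = sigma * PCSA * activation
F = 57 * 48 * 0.69
F = 1888 N


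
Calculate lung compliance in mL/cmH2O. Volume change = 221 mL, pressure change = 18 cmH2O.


C = dV / dP
C = 221 / 18
C = 12.28 mL/cmH2O


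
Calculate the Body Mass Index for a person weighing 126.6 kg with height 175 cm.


BMI = weight / height^2
height = 175 cm = 1.75 m
BMI = 126.6 / 1.75^2
BMI = 41.34 kg/m^2


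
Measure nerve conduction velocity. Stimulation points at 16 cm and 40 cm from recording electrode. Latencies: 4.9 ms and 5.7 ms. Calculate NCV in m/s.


Distance = (40 - 16) / 100 = 0.24 m
dt = (5.7 - 4.9) / 1000 = 8.0000e-04 s
NCV = dist / dt = 300 m/s


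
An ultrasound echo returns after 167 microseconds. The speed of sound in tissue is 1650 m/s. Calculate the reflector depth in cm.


depth = c * t / 2
t = 167 us = 1.6700e-04 s
depth = 1650 * 1.6700e-04 / 2
depth = 0.137775 m = 13.7775 cm


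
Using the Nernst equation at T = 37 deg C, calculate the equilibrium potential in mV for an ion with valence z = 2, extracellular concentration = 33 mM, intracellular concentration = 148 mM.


E = (RT/(zF)) * ln(C_out/C_in)
T = 37 + 273.15 = 310.15 K
E = (8.314 * 310.15 / (2 * 96485)) * ln(33/148)
E = -20.05 mV


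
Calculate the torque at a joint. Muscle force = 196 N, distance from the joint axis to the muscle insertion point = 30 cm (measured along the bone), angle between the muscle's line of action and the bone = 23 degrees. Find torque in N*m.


Torque = F * d * sin(theta)   (moment arm = d*sin(theta))
d = 30 cm = 0.3 m
Torque = 196 * 0.3 * sin(23)
Torque = 22.97 N*m


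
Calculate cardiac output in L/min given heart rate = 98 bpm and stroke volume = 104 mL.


CO = HR * SV
CO = 98 * 104 / 1000
CO = 10.19 L/min


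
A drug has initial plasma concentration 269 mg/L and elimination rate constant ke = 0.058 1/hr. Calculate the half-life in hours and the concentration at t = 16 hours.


t_half = ln(2) / ke = 0.693147 / 0.058 = 11.95 hr
C(t) = C0 * exp(-ke*t) = 269 * exp(-0.058*16)
C(16) = 106.3 mg/L


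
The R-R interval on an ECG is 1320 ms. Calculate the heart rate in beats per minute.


HR = 60 / RR_interval(s)
RR = 1320 ms = 1.32 s
HR = 60 / 1.32 = 45.45 bpm


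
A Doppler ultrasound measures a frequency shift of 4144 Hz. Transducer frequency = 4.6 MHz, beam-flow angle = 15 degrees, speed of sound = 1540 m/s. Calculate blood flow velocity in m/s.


v = fd * c / (2 * f0 * cos(theta))
v = 4144 * 1540 / (2 * 4.6000e+06 * cos(15))
v = 0.7181 m/s


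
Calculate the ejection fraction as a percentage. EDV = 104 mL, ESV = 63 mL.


SV = EDV - ESV = 104 - 63 = 41 mL
EF = SV/EDV * 100 = 41/104 * 100
EF = 39.42%


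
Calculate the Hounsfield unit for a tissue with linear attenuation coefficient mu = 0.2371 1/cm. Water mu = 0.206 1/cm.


HU = ((mu_tissue - mu_water) / mu_water) * 1000
HU = ((0.2371 - 0.206) / 0.206) * 1000
HU = 151


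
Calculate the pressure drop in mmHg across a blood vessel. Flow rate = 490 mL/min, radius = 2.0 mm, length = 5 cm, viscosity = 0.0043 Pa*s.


dP = 8*mu*L*Q / (pi*r^4)
Q = 490 mL/min = 8.16667e-06 m^3/s
dP = 279.45 Pa = 279.45 / 133.322 mmHg = 2.096 mmHg


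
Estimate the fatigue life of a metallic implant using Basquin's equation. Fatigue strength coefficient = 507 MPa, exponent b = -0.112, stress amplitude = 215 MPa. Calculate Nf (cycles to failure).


sigma_a = sigma_f' * (2Nf)^b
2Nf = (sigma_a/sigma_f')^(1/b)
2Nf = (215/507)^(1/-0.112)
2Nf = 2120.8668
Nf = 1060


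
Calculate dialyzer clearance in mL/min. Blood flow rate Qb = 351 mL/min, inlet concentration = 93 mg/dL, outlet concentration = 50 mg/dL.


K = Qb * (Cb_in - Cb_out) / Cb_in
K = 351 * (93 - 50) / 93
K = 162.3 mL/min


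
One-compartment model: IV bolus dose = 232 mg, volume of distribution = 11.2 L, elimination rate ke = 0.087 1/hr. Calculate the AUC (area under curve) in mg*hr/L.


C0 = Dose/Vd = 232/11.2 = 20.7143 mg/L
AUC = C0/ke = 20.7143/0.087
AUC = 238.1 mg*hr/L


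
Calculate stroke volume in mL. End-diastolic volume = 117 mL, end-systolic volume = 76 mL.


SV = EDV - ESV
SV = 117 - 76
SV = 41 mL


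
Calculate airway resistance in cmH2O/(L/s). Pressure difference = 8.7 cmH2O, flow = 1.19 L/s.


R = dP / flow
R = 8.7 / 1.19
R = 7.311 cmH2O/(L/s)


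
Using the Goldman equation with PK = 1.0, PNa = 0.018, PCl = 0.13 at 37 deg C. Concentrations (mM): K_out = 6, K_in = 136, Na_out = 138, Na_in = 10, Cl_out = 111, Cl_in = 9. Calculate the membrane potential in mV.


Vm = (RT/F)*ln((PK*Ko + PNa*Nao + PCl*Cli)/(PK*Ki + PNa*Nai + PCl*Clo))
Numer = 9.654, Denom = 150.61
Vm = -73.42 mV


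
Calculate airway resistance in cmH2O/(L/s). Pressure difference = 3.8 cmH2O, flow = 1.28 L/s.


R = dP / flow
R = 3.8 / 1.28
R = 2.969 cmH2O/(L/s)


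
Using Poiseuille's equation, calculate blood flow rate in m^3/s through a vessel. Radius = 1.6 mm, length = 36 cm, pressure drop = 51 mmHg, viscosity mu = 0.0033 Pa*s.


Q = pi*r^4*dP / (8*mu*L)
r = 0.0016 m, L = 0.36 m
dP = 51 mmHg = 6799.422 Pa
Q = 1.4730e-05 m^3/s


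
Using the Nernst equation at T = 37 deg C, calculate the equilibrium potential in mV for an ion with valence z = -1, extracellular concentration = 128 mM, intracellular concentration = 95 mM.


E = (RT/(zF)) * ln(C_out/C_in)
T = 37 + 273.15 = 310.15 K
E = (8.314 * 310.15 / (-1 * 96485)) * ln(128/95)
E = -7.968 mV


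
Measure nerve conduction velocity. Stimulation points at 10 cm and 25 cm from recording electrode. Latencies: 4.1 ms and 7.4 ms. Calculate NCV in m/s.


Distance = (25 - 10) / 100 = 0.15 m
dt = (7.4 - 4.1) / 1000 = 0.0033 s
NCV = dist / dt = 45.45 m/s


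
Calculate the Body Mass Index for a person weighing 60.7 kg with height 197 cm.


BMI = weight / height^2
height = 197 cm = 1.97 m
BMI = 60.7 / 1.97^2
BMI = 15.64 kg/m^2


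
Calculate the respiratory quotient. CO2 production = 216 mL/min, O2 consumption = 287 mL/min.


RQ = VCO2 / VO2
RQ = 216 / 287
RQ = 0.7526


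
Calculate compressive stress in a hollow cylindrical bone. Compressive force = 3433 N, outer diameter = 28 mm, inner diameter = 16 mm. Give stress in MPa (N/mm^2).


A = pi*(r_o^2 - r_i^2)
r_o = 14 mm, r_i = 8 mm
A = 414.69 mm^2
sigma = F/A = 3433 / 414.69
sigma = 8.278 MPa


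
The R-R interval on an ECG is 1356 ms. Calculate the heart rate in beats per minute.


HR = 60 / RR_interval(s)
RR = 1356 ms = 1.356 s
HR = 60 / 1.356 = 44.25 bpm


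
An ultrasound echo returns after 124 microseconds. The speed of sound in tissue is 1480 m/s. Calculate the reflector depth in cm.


depth = c * t / 2
t = 124 us = 1.2400e-04 s
depth = 1480 * 1.2400e-04 / 2
depth = 0.09176 m = 9.176 cm


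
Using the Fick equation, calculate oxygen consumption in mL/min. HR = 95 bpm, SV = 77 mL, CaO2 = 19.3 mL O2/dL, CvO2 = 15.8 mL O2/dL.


CO = HR*SV = 95*77/1000 = 7.315 L/min
a-v O2 diff = 19.3 - 15.8 = 3.5 mL/dL
VO2 = CO * (CaO2-CvO2) * 10 dL/L
VO2 = 7.315 * 3.5 * 10
VO2 = 256 mL/min


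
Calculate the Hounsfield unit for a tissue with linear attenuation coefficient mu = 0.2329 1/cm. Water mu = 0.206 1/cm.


HU = ((mu_tissue - mu_water) / mu_water) * 1000
HU = ((0.2329 - 0.206) / 0.206) * 1000
HU = 130.6
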